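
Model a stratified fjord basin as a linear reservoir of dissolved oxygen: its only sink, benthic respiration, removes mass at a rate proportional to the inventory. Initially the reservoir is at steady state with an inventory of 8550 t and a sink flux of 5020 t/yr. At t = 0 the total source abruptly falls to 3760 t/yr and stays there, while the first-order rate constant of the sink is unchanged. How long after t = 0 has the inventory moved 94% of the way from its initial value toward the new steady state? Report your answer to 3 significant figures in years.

τ = M₀/F₀ = 8550/5020 = 1.703 yr.
The remaining gap fraction is e^(−t/τ); 94% covered ⇒ e^(−t/τ) = 0.0600.
t = −τ ln(0.0600) = 1.703 × 2.813 = 4.792 yr.

4.79 yr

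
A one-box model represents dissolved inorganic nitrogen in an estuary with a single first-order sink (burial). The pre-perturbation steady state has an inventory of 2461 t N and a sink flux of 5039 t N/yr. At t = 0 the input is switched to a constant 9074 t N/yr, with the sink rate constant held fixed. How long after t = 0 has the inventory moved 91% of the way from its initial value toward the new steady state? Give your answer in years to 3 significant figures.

τ = M₀/F₀ = 2461/5039 = 0.4884 yr.
The remaining gap fraction is e^(−t/τ); 91% covered ⇒ e^(−t/τ) = 0.0900.
t = −τ ln(0.0900) = 0.4884 × 2.408 = 1.176 yr.

1.18 yr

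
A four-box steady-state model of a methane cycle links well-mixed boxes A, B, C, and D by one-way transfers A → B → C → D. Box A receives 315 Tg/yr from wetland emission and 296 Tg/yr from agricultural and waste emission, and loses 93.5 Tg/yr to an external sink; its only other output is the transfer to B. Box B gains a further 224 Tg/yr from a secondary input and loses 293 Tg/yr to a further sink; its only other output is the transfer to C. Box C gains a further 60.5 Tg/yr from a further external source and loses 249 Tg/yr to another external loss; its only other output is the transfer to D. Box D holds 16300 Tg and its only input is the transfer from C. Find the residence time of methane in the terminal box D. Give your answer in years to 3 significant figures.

62.7 yr

Box A: F(A→B) = (315 + 296) − 93.5 = 517.50 Tg/yr.
Box B: F(B→C) = (517.50 + 224) − 293 = 448.50 Tg/yr.
Box C: F(C→D) = (448.50 + 60.5) − 249 = 260.00 Tg/yr.
Box D throughput = its input = 260.00 Tg/yr; τ = 16300 / 260.00 = 62.69 yr.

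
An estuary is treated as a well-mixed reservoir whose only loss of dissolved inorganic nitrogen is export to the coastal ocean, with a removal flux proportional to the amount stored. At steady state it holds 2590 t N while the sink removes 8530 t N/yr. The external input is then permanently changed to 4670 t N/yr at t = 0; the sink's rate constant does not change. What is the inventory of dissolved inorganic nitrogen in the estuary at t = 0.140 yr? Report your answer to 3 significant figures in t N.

Residence time τ = M₀/F₀ = 0.3036 yr. The eventual steady state is M_∞ = M₀·(F₁/F₀) = 2590 × 4670/8530 = 1418.0 t N.
The anomaly ΔM(t) = M(t) − M_∞ decays as ΔM₀·e^(−t/τ) with ΔM₀ = 2590 − 1418.0 = 1172 t N.
At t = 0.140 yr, e^(−t/τ) = e^(−0.4611) = 0.6306, so ΔM = 739.1 t N and M = 1418.0 + 739.1 = 2157.1 t N.

2160 t N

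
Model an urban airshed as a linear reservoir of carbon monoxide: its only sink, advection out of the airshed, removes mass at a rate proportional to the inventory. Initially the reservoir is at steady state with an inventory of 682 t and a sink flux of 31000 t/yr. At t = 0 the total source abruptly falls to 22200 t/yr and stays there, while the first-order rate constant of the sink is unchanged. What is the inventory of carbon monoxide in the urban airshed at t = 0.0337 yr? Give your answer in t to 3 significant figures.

Residence time τ = M₀/F₀ = 0.02200 yr. The eventual steady state is M_∞ = M₀·(F₁/F₀) = 682 × 22200/31000 = 488.40 t.
The anomaly ΔM(t) = M(t) − M_∞ decays as ΔM₀·e^(−t/τ) with ΔM₀ = 682 − 488.40 = 193.6 t.
At t = 0.0337 yr, e^(−t/τ) = e^(−1.532) = 0.2161, so ΔM = 41.85 t and M = 488.40 + 41.85 = 530.25 t.

530 t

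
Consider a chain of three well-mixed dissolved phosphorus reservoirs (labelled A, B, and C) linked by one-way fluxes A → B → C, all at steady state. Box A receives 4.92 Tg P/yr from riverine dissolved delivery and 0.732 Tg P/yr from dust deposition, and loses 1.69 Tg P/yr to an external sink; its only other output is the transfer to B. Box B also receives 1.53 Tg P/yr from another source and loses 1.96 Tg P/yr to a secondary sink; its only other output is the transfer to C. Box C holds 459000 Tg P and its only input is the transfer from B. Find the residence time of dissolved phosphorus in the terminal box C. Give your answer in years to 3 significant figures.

130000 yr

Box A: F(A→B) = (4.92 + 0.732) − 1.69 = 3.9620 Tg P/yr.
Box B: F(B→C) = (3.9620 + 1.53) − 1.96 = 3.5320 Tg P/yr.
Box C throughput = its input = 3.5320 Tg P/yr; τ = 459000 / 3.5320 = 130000 yr.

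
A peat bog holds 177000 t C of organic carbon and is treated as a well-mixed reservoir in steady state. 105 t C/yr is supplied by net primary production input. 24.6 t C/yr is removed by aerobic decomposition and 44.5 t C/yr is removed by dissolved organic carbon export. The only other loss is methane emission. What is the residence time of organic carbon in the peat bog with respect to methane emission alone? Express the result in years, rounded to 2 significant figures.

At steady state ΣF_in = ΣF_out.
ΣF_in = 105.00 t C/yr.
Methane emission flux = ΣF_in − (24.6 + 44.5) = 105.00 − 69.10 = 35.90 t C/yr.
τ = M / F = 177000 / 35.90 = 4930 yr.

4900 yr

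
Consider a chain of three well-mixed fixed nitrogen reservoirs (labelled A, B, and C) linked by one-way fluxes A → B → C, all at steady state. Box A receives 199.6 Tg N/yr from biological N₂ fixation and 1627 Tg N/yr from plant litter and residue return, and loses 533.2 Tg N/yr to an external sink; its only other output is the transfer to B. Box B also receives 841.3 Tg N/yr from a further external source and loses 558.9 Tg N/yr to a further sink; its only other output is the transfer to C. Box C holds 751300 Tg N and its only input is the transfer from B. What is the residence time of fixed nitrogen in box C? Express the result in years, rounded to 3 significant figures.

477 yr

Box A: F(A→B) = (199.6 + 1627) − 533.2 = 1293.4 Tg N/yr.
Box B: F(B→C) = (1293.4 + 841.3) − 558.9 = 1575.8 Tg N/yr.
Box C throughput = its input = 1575.8 Tg N/yr; τ = 751300 / 1575.8 = 476.8 yr.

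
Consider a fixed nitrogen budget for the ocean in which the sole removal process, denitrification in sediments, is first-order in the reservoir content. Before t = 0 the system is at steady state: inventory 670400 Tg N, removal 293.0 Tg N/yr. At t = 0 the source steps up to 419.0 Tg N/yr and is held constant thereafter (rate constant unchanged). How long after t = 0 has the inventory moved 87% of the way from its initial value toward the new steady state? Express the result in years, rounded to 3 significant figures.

τ = M₀/F₀ = 670400/293.0 = 2288 yr.
The remaining gap fraction is e^(−t/τ); 87% covered ⇒ e^(−t/τ) = 0.130.
t = −τ ln(0.130) = 2288 × 2.040 = 4668 yr.

4670 yr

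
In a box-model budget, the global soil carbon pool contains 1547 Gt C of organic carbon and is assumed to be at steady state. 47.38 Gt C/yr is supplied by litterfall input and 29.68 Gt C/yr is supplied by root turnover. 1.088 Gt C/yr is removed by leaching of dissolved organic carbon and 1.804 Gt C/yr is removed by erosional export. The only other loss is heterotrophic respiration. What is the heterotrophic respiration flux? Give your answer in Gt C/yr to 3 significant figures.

At steady state ΣF_in = ΣF_out.
ΣF_in = 47.38 + 29.68 = 77.060 Gt C/yr.
Heterotrophic respiration flux = ΣF_in − (1.088 + 1.804) = 77.060 − 2.892 = 74.17 Gt C/yr.

74.2 Gt C/yr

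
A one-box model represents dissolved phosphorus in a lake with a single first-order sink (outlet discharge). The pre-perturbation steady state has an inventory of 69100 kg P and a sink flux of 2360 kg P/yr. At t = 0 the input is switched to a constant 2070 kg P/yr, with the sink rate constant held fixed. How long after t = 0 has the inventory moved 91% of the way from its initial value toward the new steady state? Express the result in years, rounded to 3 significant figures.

τ = M₀/F₀ = 69100/2360 = 29.28 yr.
The remaining gap fraction is e^(−t/τ); 91% covered ⇒ e^(−t/τ) = 0.0900.
t = −τ ln(0.0900) = 29.28 × 2.408 = 70.50 yr.

70.5 yr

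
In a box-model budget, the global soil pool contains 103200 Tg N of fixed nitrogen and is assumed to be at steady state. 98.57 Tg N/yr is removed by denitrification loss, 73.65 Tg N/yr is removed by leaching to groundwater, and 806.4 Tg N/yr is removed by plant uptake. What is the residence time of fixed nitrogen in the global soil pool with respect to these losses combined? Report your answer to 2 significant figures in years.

110 yr

Total removal = 98.57 + 73.65 + 806.4 = 978.62 Tg N/yr.
τ = M / ΣF_out = 103200 / 978.62 = 105.5 yr.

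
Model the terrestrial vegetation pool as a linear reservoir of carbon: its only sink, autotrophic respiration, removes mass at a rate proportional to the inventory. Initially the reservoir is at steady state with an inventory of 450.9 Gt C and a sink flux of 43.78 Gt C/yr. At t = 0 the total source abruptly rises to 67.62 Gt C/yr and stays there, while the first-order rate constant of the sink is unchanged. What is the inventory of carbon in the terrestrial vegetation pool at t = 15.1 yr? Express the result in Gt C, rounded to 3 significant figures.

640 Gt C

τ = M₀/F₀ = 450.9/43.78 = 10.30 yr; rate constant k = 1/τ.
New steady state M_∞ = F₁/k = F₁·τ = 67.62 × 10.30 = 696.43 Gt C.
M(t) = M_∞ + (M₀ − M_∞)·e^(−t/τ); t/τ = 15.1/10.30 = 1.466, so e^(−t/τ) = 0.2308.
M(t) = 696.43 − 245.5 × 0.2308 = 639.76 Gt C.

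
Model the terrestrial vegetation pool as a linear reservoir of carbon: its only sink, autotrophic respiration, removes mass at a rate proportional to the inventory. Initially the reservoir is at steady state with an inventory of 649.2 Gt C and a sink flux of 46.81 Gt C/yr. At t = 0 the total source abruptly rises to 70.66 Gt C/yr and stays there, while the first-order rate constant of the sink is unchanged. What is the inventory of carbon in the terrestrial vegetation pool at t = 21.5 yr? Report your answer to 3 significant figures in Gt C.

910 Gt C

The sink rate constant is k = F₀/M₀ = 46.81/649.2 = 0.07210 yr⁻¹.
Solving dM/dt = F₁ − kM with M(0) = M₀ gives M(t) = F₁/k + (M₀ − F₁/k)·e^(−kt).
F₁/k = 70.66/0.07210 = 979.97 Gt C; kt = 0.07210 × 21.5 = 1.550, e^(−kt) = 0.2122.
M(21.5) = 979.97 + (649.2 − 979.97) × 0.2122 = 979.97 − 70.19 = 909.78 Gt C.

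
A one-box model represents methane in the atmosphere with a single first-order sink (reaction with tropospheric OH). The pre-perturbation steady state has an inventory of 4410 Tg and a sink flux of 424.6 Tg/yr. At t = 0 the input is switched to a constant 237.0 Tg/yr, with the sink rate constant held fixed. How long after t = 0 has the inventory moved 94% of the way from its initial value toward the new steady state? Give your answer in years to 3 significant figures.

29.2 yr

τ = M₀/F₀ = 4410/424.6 = 10.39 yr.
The remaining gap fraction is e^(−t/τ); 94% covered ⇒ e^(−t/τ) = 0.0600.
t = −τ ln(0.0600) = 10.39 × 2.813 = 29.22 yr.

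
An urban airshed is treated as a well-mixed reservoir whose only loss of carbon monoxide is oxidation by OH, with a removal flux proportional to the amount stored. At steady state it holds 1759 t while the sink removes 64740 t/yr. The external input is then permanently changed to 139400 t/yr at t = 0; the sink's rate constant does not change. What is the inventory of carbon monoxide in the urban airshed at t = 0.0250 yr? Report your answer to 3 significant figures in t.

The sink rate constant is k = F₀/M₀ = 64740/1759 = 36.81 yr⁻¹.
Solving dM/dt = F₁ − kM with M(0) = M₀ gives M(t) = F₁/k + (M₀ − F₁/k)·e^(−kt).
F₁/k = 139400/36.81 = 3787.5 t; kt = 36.81 × 0.0250 = 0.9201, e^(−kt) = 0.3985.
M(0.0250) = 3787.5 + (1759 − 3787.5) × 0.3985 = 3787.5 − 808.3 = 2979.2 t.

2980 t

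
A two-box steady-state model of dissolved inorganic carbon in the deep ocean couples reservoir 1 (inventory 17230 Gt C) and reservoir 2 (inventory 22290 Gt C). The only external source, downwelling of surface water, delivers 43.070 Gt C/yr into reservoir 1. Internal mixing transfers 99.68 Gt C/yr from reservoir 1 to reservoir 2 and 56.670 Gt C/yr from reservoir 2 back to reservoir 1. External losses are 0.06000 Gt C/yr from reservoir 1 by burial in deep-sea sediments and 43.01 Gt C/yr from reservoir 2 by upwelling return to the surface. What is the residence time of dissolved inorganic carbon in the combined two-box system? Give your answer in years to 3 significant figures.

For the system as a whole, the A↔B exchange is internal and contributes nothing to the throughput; only the external sinks remove mass.
M_total = 17230 + 22290 = 39520 Gt C.
ΣF_external_out = 0.06000 + 43.01 = 43.070 Gt C/yr.
τ = M_total / ΣF_ext = 39520 / 43.070 = 917.6 yr.

918 yr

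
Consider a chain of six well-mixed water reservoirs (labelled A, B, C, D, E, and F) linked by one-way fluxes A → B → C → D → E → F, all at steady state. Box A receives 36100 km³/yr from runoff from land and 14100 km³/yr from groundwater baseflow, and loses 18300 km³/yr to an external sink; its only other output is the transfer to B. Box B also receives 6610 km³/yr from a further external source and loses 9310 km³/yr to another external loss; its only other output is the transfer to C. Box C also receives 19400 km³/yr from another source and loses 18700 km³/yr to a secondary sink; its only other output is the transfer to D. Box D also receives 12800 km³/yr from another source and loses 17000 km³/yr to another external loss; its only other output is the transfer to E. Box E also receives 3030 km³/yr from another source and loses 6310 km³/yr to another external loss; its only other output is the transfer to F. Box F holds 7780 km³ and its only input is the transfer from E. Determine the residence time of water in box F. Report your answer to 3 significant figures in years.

0.347 yr

Box A: F(A→B) = (36100 + 14100) − 18300 = 31900 km³/yr.
Box B: F(B→C) = (31900 + 6610) − 9310 = 29200 km³/yr.
Box C: F(C→D) = (29200 + 19400) − 18700 = 29900 km³/yr.
Box D: F(D→E) = (29900 + 12800) − 17000 = 25700 km³/yr.
Box E: F(E→F) = (25700 + 3030) − 6310 = 22420 km³/yr.
Box F throughput = its input = 22420 km³/yr; τ = 7780 / 22420 = 0.3470 yr.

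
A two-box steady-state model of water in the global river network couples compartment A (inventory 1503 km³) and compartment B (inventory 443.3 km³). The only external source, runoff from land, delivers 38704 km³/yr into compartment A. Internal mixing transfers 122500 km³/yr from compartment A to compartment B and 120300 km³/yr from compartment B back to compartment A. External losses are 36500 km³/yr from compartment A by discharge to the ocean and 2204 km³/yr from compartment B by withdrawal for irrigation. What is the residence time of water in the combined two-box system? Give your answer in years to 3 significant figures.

0.0503 yr

Treat the two boxes together as one reservoir: the mixing fluxes between them are internal recycling, so τ = ΣM / Σ(external losses).
M_total = 1503 + 443.3 = 1946.3 km³.
ΣF_external_out = 36500 + 2204 = 38704 km³/yr.
τ = M_total / ΣF_ext = 1946.3 / 38704 = 0.05029 yr.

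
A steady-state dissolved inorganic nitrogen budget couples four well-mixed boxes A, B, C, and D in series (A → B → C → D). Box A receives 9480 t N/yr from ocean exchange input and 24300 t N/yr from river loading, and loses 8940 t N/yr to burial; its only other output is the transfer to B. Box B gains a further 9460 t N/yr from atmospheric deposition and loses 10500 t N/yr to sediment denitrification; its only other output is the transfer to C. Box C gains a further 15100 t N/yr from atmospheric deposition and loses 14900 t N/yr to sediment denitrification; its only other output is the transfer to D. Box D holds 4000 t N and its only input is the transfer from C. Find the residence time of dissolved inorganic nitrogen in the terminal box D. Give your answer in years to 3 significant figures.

Box A: F(A→B) = (9480 + 24300) − 8940 = 24840 t N/yr.
Box B: F(B→C) = (24840 + 9460) − 10500 = 23800 t N/yr.
Box C: F(C→D) = (23800 + 15100) − 14900 = 24000 t N/yr.
Box D throughput = its input = 24000 t N/yr; τ = 4000 / 24000 = 0.1667 yr.

0.167 yr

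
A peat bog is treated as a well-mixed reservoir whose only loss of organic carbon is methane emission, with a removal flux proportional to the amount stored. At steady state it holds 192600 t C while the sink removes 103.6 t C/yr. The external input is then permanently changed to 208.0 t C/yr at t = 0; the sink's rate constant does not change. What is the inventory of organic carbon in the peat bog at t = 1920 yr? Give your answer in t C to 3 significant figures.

318000 t C

τ = M₀/F₀ = 192600/103.6 = 1859 yr; rate constant k = 1/τ.
New steady state M_∞ = F₁/k = F₁·τ = 208.0 × 1859 = 386690 t C.
M(t) = M_∞ + (M₀ − M_∞)·e^(−t/τ); t/τ = 1920/1859 = 1.033, so e^(−t/τ) = 0.3560.
M(t) = 386690 − 194100 × 0.3560 = 317590 t C.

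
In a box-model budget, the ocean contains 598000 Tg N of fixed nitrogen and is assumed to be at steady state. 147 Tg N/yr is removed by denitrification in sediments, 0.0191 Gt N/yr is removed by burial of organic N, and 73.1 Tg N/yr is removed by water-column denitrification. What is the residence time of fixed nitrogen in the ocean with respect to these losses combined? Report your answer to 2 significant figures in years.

2500 yr

Convert the burial of organic N flux: 0.0191 Gt N/yr = 19.10 Tg N/yr.
Total removal = 147.0 + 19.10 + 73.10 = 239.20 Tg N/yr.
τ = M / ΣF_out = 598000 / 239.20 = 2500 yr.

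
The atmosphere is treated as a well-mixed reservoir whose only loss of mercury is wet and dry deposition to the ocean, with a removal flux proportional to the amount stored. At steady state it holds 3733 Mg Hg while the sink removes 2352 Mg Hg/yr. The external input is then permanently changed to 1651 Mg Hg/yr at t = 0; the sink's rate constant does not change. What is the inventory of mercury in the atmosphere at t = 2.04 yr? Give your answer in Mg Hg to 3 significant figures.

2930 Mg Hg

Residence time τ = M₀/F₀ = 1.587 yr. The eventual steady state is M_∞ = M₀·(F₁/F₀) = 3733 × 1651/2352 = 2620.4 Mg Hg.
The anomaly ΔM(t) = M(t) − M_∞ decays as ΔM₀·e^(−t/τ) with ΔM₀ = 3733 − 2620.4 = 1113 Mg Hg.
At t = 2.04 yr, e^(−t/τ) = e^(−1.285) = 0.2766, so ΔM = 307.7 Mg Hg and M = 2620.4 + 307.7 = 2928.1 Mg Hg.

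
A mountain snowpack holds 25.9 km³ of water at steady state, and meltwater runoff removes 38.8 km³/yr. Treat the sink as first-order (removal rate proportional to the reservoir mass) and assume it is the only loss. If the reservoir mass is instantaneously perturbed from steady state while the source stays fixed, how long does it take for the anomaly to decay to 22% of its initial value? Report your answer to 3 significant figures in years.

1.01 yr

For a linear reservoir the anomaly decays as exp(−t/τ) with τ = M/F = 25.9/38.8 = 0.6675 yr.
exp(−t/τ) = 0.22 ⇒ t = −τ ln(0.22) = 0.6675 × 1.514 = 1.011 yr.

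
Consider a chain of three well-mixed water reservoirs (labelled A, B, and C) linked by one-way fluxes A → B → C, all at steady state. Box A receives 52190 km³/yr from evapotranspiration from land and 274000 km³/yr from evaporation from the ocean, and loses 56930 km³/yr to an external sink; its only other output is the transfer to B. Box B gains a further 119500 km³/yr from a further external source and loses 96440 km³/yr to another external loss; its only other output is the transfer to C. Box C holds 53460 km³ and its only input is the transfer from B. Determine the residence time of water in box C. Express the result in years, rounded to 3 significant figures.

0.183 yr

Box A: F(A→B) = (52190 + 274000) − 56930 = 269260 km³/yr.
Box B: F(B→C) = (269260 + 119500) − 96440 = 292320 km³/yr.
Box C throughput = its input = 292320 km³/yr; τ = 53460 / 292320 = 0.1829 yr.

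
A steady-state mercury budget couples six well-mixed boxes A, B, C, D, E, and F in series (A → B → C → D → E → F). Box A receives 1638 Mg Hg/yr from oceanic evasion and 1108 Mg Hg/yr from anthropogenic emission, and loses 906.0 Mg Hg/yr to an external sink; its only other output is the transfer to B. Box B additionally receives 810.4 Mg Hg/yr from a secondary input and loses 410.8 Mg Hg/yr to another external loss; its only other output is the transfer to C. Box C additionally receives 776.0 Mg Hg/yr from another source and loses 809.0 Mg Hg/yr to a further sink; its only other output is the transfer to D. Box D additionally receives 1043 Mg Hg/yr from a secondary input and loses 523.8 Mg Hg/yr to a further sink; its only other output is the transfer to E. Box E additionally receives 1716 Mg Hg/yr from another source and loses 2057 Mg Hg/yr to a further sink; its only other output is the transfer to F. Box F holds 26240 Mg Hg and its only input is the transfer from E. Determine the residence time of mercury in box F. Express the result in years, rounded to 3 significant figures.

11.0 yr

Box A: F(A→B) = (1638 + 1108) − 906.0 = 1840.0 Mg Hg/yr.
Box B: F(B→C) = (1840.0 + 810.4) − 410.8 = 2239.6 Mg Hg/yr.
Box C: F(C→D) = (2239.6 + 776.0) − 809.0 = 2206.6 Mg Hg/yr.
Box D: F(D→E) = (2206.6 + 1043) − 523.8 = 2725.8 Mg Hg/yr.
Box E: F(E→F) = (2725.8 + 1716) − 2057 = 2384.8 Mg Hg/yr.
Box F throughput = its input = 2384.8 Mg Hg/yr; τ = 26240 / 2384.8 = 11.00 yr.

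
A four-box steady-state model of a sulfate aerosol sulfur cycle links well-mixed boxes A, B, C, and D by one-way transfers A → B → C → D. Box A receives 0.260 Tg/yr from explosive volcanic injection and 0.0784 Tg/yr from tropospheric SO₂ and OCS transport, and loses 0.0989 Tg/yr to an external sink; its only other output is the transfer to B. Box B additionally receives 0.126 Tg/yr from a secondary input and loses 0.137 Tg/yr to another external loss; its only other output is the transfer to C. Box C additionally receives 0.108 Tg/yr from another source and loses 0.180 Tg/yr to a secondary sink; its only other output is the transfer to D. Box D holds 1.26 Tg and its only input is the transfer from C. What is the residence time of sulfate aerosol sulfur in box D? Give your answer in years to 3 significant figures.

Box A: F(A→B) = (0.260 + 0.0784) − 0.0989 = 0.23950 Tg/yr.
Box B: F(B→C) = (0.23950 + 0.126) − 0.137 = 0.22850 Tg/yr.
Box C: F(C→D) = (0.22850 + 0.108) − 0.180 = 0.15650 Tg/yr.
Box D throughput = its input = 0.15650 Tg/yr; τ = 1.26 / 0.15650 = 8.051 yr.

8.05 yr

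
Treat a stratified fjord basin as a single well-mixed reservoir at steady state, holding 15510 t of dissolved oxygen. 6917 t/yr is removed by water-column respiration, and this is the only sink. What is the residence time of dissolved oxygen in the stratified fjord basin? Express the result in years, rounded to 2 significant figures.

τ = M / F = 15510 / 6917 = 2.242 yr.

2.2 yr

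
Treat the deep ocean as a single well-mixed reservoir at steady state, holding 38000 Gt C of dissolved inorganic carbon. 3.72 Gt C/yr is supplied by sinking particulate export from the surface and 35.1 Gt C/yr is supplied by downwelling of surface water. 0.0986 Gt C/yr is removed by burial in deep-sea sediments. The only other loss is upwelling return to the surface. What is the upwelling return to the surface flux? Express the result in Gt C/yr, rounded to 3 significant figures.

38.7 Gt C/yr

At steady state ΣF_in = ΣF_out.
ΣF_in = 3.72 + 35.1 = 38.820 Gt C/yr.
Upwelling return to the surface flux = ΣF_in − (0.0986) = 38.820 − 0.09860 = 38.72 Gt C/yr.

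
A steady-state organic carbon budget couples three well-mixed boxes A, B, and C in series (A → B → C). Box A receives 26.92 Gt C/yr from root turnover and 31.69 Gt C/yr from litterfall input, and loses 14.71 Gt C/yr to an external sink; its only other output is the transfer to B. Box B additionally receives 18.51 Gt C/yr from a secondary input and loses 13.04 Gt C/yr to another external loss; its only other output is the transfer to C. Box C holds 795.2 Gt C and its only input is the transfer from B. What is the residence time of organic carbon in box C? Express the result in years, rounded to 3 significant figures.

Box A: F(A→B) = (26.92 + 31.69) − 14.71 = 43.900 Gt C/yr.
Box B: F(B→C) = (43.900 + 18.51) − 13.04 = 49.370 Gt C/yr.
Box C throughput = its input = 49.370 Gt C/yr; τ = 795.2 / 49.370 = 16.11 yr.

16.1 yr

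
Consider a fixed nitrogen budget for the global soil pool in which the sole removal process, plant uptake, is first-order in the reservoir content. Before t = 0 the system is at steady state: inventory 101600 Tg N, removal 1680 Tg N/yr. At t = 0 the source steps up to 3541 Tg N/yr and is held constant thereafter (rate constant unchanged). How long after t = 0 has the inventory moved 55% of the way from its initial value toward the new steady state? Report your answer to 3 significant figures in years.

τ = M₀/F₀ = 101600/1680 = 60.48 yr.
The remaining gap fraction is e^(−t/τ); 55% covered ⇒ e^(−t/τ) = 0.450.
t = −τ ln(0.450) = 60.48 × 0.7985 = 48.29 yr.

48.3 yr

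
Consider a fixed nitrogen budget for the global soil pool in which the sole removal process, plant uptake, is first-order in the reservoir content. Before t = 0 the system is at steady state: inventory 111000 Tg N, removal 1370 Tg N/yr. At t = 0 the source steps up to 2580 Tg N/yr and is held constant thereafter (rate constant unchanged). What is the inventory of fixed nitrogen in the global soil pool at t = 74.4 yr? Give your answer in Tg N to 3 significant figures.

170000 Tg N

Residence time τ = M₀/F₀ = 81.02 yr. The eventual steady state is M_∞ = M₀·(F₁/F₀) = 111000 × 2580/1370 = 209040 Tg N.
The anomaly ΔM(t) = M(t) − M_∞ decays as ΔM₀·e^(−t/τ) with ΔM₀ = 111000 − 209040 = −98040 Tg N.
At t = 74.4 yr, e^(−t/τ) = e^(−0.9183) = 0.3992, so ΔM = −39140 Tg N and M = 209040 − 39140 = 169900 Tg N.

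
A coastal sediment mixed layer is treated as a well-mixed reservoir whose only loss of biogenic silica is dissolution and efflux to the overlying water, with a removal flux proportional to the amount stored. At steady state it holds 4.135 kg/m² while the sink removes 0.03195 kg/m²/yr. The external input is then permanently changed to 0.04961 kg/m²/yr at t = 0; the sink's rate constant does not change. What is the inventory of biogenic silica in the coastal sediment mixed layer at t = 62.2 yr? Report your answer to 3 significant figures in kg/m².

Residence time τ = M₀/F₀ = 129.4 yr. The eventual steady state is M_∞ = M₀·(F₁/F₀) = 4.135 × 0.04961/0.03195 = 6.4206 kg/m².
The anomaly ΔM(t) = M(t) − M_∞ decays as ΔM₀·e^(−t/τ) with ΔM₀ = 4.135 − 6.4206 = −2.286 kg/m².
At t = 62.2 yr, e^(−t/τ) = e^(−0.4806) = 0.6184, so ΔM = −1.413 kg/m² and M = 6.4206 − 1.413 = 5.0072 kg/m².

5.01 kg/m²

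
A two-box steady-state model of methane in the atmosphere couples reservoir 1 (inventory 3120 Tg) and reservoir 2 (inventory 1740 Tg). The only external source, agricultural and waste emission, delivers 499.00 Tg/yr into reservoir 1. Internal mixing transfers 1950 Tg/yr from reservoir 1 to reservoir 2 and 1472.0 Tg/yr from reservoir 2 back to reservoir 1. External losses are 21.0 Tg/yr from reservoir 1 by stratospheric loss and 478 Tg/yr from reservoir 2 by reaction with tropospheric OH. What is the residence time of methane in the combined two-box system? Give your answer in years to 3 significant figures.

For the system as a whole, the A↔B exchange is internal and contributes nothing to the throughput; only the external sinks remove mass.
M_total = 3120 + 1740 = 4860.0 Tg.
ΣF_external_out = 21.0 + 478 = 499.00 Tg/yr.
τ = M_total / ΣF_ext = 4860.0 / 499.00 = 9.739 yr.

9.74 yr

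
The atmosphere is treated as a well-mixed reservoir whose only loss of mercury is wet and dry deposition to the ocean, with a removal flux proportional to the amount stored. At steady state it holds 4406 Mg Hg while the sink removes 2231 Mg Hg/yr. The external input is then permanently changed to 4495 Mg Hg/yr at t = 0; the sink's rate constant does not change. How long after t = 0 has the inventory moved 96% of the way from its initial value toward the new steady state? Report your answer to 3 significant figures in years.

6.36 yr

τ = M₀/F₀ = 4406/2231 = 1.975 yr.
The remaining gap fraction is e^(−t/τ); 96% covered ⇒ e^(−t/τ) = 0.0400.
t = −τ ln(0.0400) = 1.975 × 3.219 = 6.357 yr.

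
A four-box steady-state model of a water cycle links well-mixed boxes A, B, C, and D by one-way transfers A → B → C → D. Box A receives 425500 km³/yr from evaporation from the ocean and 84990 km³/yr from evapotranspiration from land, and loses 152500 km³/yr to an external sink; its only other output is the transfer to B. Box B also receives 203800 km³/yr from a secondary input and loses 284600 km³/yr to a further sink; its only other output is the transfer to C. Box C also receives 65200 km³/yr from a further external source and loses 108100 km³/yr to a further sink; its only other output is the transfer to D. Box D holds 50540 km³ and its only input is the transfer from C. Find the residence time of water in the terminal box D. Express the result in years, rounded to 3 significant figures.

Box A: F(A→B) = (425500 + 84990) − 152500 = 357990 km³/yr.
Box B: F(B→C) = (357990 + 203800) − 284600 = 277190 km³/yr.
Box C: F(C→D) = (277190 + 65200) − 108100 = 234290 km³/yr.
Box D throughput = its input = 234290 km³/yr; τ = 50540 / 234290 = 0.2157 yr.

0.216 yr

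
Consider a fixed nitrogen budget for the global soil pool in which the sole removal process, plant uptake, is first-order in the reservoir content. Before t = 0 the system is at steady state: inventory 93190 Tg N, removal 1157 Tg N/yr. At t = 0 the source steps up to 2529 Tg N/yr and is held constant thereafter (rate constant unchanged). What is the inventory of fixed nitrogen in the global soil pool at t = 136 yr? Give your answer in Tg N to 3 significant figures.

The sink rate constant is k = F₀/M₀ = 1157/93190 = 0.01242 yr⁻¹.
Solving dM/dt = F₁ − kM with M(0) = M₀ gives M(t) = F₁/k + (M₀ − F₁/k)·e^(−kt).
F₁/k = 2529/0.01242 = 203700 Tg N; kt = 0.01242 × 136 = 1.689, e^(−kt) = 0.1848.
M(136) = 203700 + (93190 − 203700) × 0.1848 = 203700 − 20420 = 183280 Tg N.

183000 Tg N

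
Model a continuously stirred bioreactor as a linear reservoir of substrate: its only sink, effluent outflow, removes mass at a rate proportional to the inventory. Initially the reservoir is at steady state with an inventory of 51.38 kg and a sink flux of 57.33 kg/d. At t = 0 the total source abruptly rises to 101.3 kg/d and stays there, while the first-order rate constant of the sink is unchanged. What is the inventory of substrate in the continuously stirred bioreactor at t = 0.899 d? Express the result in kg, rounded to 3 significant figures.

Residence time τ = M₀/F₀ = 0.8962 d. The eventual steady state is M_∞ = M₀·(F₁/F₀) = 51.38 × 101.3/57.33 = 90.787 kg.
The anomaly ΔM(t) = M(t) − M_∞ decays as ΔM₀·e^(−t/τ) with ΔM₀ = 51.38 − 90.787 = −39.41 kg.
At t = 0.899 d, e^(−t/τ) = e^(−1.003) = 0.3667, so ΔM = −14.45 kg and M = 90.787 − 14.45 = 76.335 kg.

76.3 kg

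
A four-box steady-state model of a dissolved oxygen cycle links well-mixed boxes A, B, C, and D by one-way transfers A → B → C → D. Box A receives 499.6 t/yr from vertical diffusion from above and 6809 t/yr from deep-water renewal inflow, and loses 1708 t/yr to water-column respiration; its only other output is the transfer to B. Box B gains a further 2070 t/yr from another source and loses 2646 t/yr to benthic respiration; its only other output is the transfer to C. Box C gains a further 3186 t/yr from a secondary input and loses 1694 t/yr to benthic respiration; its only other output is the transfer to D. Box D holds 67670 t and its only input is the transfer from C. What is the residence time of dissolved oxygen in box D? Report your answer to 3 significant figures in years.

10.4 yr

Box A: F(A→B) = (499.6 + 6809) − 1708 = 5600.6 t/yr.
Box B: F(B→C) = (5600.6 + 2070) − 2646 = 5024.6 t/yr.
Box C: F(C→D) = (5024.6 + 3186) − 1694 = 6516.6 t/yr.
Box D throughput = its input = 6516.6 t/yr; τ = 67670 / 6516.6 = 10.38 yr.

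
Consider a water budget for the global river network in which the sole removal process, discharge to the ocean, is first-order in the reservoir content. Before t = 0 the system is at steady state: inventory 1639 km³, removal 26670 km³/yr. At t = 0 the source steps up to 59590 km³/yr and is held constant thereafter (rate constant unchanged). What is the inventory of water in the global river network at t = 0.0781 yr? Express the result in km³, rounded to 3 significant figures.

Residence time τ = M₀/F₀ = 0.06145 yr. The eventual steady state is M_∞ = M₀·(F₁/F₀) = 1639 × 59590/26670 = 3662.1 km³.
The anomaly ΔM(t) = M(t) − M_∞ decays as ΔM₀·e^(−t/τ) with ΔM₀ = 1639 − 3662.1 = −2023 km³.
At t = 0.0781 yr, e^(−t/τ) = e^(−1.271) = 0.2806, so ΔM = −567.7 km³ and M = 3662.1 − 567.7 = 3094.4 km³.

3090 km³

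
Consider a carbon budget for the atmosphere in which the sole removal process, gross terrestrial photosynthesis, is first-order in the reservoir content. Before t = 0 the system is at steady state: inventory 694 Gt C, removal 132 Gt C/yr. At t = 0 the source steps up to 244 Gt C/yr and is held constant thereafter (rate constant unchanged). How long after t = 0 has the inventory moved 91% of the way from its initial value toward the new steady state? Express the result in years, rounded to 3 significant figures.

12.7 yr

τ = M₀/F₀ = 694/132 = 5.258 yr.
The remaining gap fraction is e^(−t/τ); 91% covered ⇒ e^(−t/τ) = 0.0900.
t = −τ ln(0.0900) = 5.258 × 2.408 = 12.66 yr.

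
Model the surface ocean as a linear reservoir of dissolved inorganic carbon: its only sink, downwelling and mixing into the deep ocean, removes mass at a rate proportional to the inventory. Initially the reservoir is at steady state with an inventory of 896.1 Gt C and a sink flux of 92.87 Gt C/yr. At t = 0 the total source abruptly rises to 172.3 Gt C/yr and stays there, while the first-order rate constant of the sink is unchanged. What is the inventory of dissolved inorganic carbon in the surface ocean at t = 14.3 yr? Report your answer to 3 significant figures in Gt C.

1490 Gt C

Residence time τ = M₀/F₀ = 9.649 yr. The eventual steady state is M_∞ = M₀·(F₁/F₀) = 896.1 × 172.3/92.87 = 1662.5 Gt C.
The anomaly ΔM(t) = M(t) − M_∞ decays as ΔM₀·e^(−t/τ) with ΔM₀ = 896.1 − 1662.5 = −766.4 Gt C.
At t = 14.3 yr, e^(−t/τ) = e^(−1.482) = 0.2272, so ΔM = −174.1 Gt C and M = 1662.5 − 174.1 = 1488.4 Gt C.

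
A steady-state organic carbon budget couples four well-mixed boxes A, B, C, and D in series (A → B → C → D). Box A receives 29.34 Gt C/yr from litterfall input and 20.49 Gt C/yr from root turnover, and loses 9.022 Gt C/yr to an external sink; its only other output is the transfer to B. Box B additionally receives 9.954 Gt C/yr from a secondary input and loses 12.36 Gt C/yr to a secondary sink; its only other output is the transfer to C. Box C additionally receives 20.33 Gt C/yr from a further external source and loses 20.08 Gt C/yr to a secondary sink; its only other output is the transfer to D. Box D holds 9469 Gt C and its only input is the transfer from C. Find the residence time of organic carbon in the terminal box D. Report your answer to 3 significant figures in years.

Box A: F(A→B) = (29.34 + 20.49) − 9.022 = 40.808 Gt C/yr.
Box B: F(B→C) = (40.808 + 9.954) − 12.36 = 38.402 Gt C/yr.
Box C: F(C→D) = (38.402 + 20.33) − 20.08 = 38.652 Gt C/yr.
Box D throughput = its input = 38.652 Gt C/yr; τ = 9469 / 38.652 = 245.0 yr.

245 yr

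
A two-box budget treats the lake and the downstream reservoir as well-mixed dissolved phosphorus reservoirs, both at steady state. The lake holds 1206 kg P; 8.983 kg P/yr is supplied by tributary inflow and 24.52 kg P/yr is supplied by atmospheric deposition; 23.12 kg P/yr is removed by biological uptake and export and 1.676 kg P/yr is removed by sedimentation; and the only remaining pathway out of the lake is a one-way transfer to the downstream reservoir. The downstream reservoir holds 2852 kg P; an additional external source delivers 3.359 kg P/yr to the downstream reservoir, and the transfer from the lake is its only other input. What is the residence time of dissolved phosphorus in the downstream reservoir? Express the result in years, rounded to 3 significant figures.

236 yr

Balance the lake: ΣF_in = 8.983 + 24.52 = 33.503 kg P/yr.
Transfer to the downstream reservoir = ΣF_in − (23.12 + 1.676) = 8.7070 kg P/yr.
Total input to the downstream reservoir = 8.7070 + 3.359 = 12.066 kg P/yr; at steady state this equals its total output.
τ = M / F = 2852 / 12.066 = 236.4 yr.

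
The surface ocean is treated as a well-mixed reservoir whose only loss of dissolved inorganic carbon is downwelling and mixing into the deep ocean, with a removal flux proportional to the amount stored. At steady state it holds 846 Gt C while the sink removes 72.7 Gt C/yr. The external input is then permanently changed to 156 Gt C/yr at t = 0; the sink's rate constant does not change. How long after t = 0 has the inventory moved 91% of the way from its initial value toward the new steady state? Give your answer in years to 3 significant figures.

28.0 yr

τ = M₀/F₀ = 846/72.7 = 11.64 yr.
The remaining gap fraction is e^(−t/τ); 91% covered ⇒ e^(−t/τ) = 0.0900.
t = −τ ln(0.0900) = 11.64 × 2.408 = 28.02 yr.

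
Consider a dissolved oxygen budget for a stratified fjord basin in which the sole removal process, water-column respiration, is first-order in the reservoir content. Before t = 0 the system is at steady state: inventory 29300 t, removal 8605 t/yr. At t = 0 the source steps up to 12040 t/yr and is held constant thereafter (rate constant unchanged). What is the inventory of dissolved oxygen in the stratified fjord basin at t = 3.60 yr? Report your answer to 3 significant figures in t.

The sink rate constant is k = F₀/M₀ = 8605/29300 = 0.2937 yr⁻¹.
Solving dM/dt = F₁ − kM with M(0) = M₀ gives M(t) = F₁/k + (M₀ − F₁/k)·e^(−kt).
F₁/k = 12040/0.2937 = 40996 t; kt = 0.2937 × 3.60 = 1.057, e^(−kt) = 0.3474.
M(3.60) = 40996 + (29300 − 40996) × 0.3474 = 40996 − 4063 = 36933 t.

36900 t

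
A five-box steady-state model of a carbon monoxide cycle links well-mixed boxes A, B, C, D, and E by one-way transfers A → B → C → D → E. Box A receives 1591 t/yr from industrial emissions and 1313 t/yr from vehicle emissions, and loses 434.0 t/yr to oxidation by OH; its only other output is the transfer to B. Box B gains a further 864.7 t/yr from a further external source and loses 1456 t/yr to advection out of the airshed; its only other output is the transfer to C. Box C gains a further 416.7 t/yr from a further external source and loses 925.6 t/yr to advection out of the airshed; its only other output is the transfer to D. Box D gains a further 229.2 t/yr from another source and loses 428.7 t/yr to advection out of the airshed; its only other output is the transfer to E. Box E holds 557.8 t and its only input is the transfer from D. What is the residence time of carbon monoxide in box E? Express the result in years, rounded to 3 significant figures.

0.477 yr

Box A: F(A→B) = (1591 + 1313) − 434.0 = 2470.0 t/yr.
Box B: F(B→C) = (2470.0 + 864.7) − 1456 = 1878.7 t/yr.
Box C: F(C→D) = (1878.7 + 416.7) − 925.6 = 1369.8 t/yr.
Box D: F(D→E) = (1369.8 + 229.2) − 428.7 = 1170.3 t/yr.
Box E throughput = its input = 1170.3 t/yr; τ = 557.8 / 1170.3 = 0.4766 yr.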